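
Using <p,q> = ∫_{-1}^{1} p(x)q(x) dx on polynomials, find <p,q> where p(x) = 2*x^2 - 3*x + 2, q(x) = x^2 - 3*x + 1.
<p,q> = 202/15

Expand the product: p(x)·q(x) = 2*x^4 - 9*x^3 + 13*x^2 - 9*x + 2.
∫_{-1}^{1} of each monomial x^k gives [2/(k+1) if k even, 0 if k odd]. Integrating term-by-term (or equivalently evaluating the antiderivative F(x) = 2*x^5/5 - 9*x^4/4 + 13*x^3/3 - 9*x^2/2 + 2*x at the endpoints):
  F(1) − F(−1) = -1/60 − (-809/60) = 202/15.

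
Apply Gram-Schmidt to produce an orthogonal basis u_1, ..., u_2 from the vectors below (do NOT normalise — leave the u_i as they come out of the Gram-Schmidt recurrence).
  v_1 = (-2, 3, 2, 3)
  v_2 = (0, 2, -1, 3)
Orthogonal basis:
  u_1 = (-2, 3, 2, 3)
  u_2 = (1, 1/2, -2, 3/2)

Apply the Gram-Schmidt recurrence
  u_1 = v_1
  u_i = v_i − Σ_{j<i} ((v_i · u_j) / (u_j · u_j)) · u_j.

Step by step this gives:
  u_1 = (-2, 3, 2, 3)
  u_2 = (1, 1/2, -2, 3/2)

Orthogonality check:
  u_2 · u_1 = 0 (should be 0)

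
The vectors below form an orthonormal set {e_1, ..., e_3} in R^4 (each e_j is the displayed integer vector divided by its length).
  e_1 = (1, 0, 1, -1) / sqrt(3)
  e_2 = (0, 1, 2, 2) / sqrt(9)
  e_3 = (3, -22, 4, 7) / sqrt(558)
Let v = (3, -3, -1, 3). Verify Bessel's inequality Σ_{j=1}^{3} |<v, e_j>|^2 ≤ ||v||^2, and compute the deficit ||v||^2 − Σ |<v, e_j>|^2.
Σ |<v, e_j>|^2 = 484/31; ||v||^2 = 28; deficit = 384/31

Write each e_j = u_j / sqrt(<u_j, u_j>) where u_j is the displayed integer vector. Then <v, e_j> = <v, u_j> / sqrt(<u_j, u_j>), so |<v, e_j>|^2 = <v, u_j>^2 / <u_j, u_j>.
Coefficients: <v, e_1> = -1/sqrt(3), <v, e_2> = 1/sqrt(9), <v, e_3> = 92/sqrt(558).
Square and sum: Σ |<v, e_j>|^2 = 484/31.
Compute ||v||^2 = v·v = 28.
Deficit = 28 − 484/31 = 384/31 ≥ 0, confirming Bessel's inequality. (The deficit equals ||v − Σ <v,e_j> e_j||^2, the squared distance from v to span{e_j}.)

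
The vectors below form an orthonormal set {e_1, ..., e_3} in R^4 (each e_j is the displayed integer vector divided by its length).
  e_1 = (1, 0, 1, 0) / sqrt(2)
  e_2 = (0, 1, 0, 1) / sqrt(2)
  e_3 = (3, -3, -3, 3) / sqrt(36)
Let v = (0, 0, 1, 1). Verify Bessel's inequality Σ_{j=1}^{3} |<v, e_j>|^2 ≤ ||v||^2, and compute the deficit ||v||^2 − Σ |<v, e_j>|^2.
Σ |<v, e_j>|^2 = 1; ||v||^2 = 2; deficit = 1

Write each e_j = u_j / sqrt(<u_j, u_j>) where u_j is the displayed integer vector. Then <v, e_j> = <v, u_j> / sqrt(<u_j, u_j>), so |<v, e_j>|^2 = <v, u_j>^2 / <u_j, u_j>.
Coefficients: <v, e_1> = 1/sqrt(2), <v, e_2> = 1/sqrt(2), <v, e_3> = 0/sqrt(36).
Square and sum: Σ |<v, e_j>|^2 = 1.
Compute ||v||^2 = v·v = 2.
Deficit = 2 − 1 = 1 ≥ 0, confirming Bessel's inequality. (The deficit equals ||v − Σ <v,e_j> e_j||^2, the squared distance from v to span{e_j}.)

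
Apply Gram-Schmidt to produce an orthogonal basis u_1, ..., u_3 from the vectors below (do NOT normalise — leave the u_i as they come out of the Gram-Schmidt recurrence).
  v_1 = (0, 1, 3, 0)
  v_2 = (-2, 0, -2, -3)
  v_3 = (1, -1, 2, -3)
Orthogonal basis:
  u_1 = (0, 1, 3, 0)
  u_2 = (-2, 3/5, -1/5, -3)
  u_3 = (127/67, -237/134, 79/134, -111/67)

Apply the Gram-Schmidt recurrence
  u_1 = v_1
  u_i = v_i − Σ_{j<i} ((v_i · u_j) / (u_j · u_j)) · u_j.

Step by step this gives:
  u_1 = (0, 1, 3, 0)
  u_2 = (-2, 3/5, -1/5, -3)
  u_3 = (127/67, -237/134, 79/134, -111/67)

Orthogonality check:
  u_2 · u_1 = 0 (should be 0)
  u_3 · u_1 = 0 (should be 0)
  u_3 · u_2 = 0 (should be 0)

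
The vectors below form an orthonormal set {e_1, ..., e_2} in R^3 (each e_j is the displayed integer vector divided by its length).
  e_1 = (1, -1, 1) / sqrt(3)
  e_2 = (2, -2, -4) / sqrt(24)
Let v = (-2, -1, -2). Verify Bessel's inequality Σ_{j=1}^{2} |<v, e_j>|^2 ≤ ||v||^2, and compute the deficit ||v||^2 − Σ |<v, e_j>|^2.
Σ |<v, e_j>|^2 = 9/2; ||v||^2 = 9; deficit = 9/2

Write each e_j = u_j / sqrt(<u_j, u_j>) where u_j is the displayed integer vector. Then <v, e_j> = <v, u_j> / sqrt(<u_j, u_j>), so |<v, e_j>|^2 = <v, u_j>^2 / <u_j, u_j>.
Coefficients: <v, e_1> = -3/sqrt(3), <v, e_2> = 6/sqrt(24).
Square and sum: Σ |<v, e_j>|^2 = 9/2.
Compute ||v||^2 = v·v = 9.
Deficit = 9 − 9/2 = 9/2 ≥ 0, confirming Bessel's inequality. (The deficit equals ||v − Σ <v,e_j> e_j||^2, the squared distance from v to span{e_j}.)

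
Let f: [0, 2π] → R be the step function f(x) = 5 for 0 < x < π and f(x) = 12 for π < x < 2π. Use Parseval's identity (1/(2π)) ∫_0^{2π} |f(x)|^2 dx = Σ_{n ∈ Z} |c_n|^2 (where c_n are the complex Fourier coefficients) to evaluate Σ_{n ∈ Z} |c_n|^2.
Σ |c_n|^2 = 169/2

Parseval equates the L^2 energy of f (normalised by 1/(2π)) with the ℓ^2 sum of its Fourier coefficients: (1/(2π)) ∫_0^{2π} |f|^2 = Σ |c_n|^2.
Compute the left side: (1/(2π)) [∫_0^π 5^2 dx + ∫_π^{2π} 12^2 dx] = (1/(2π)) · (25π + 144π) = (25 + 144)/2 = 169/2.
So Σ_{n ∈ Z} |c_n|^2 = 169/2.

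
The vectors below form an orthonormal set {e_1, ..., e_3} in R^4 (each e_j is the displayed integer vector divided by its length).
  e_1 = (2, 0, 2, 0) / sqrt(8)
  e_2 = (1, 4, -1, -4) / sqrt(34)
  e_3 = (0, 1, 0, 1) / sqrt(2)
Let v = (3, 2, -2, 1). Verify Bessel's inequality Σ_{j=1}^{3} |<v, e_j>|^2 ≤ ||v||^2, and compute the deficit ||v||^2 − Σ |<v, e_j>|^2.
Σ |<v, e_j>|^2 = 251/34; ||v||^2 = 18; deficit = 361/34

Write each e_j = u_j / sqrt(<u_j, u_j>) where u_j is the displayed integer vector. Then <v, e_j> = <v, u_j> / sqrt(<u_j, u_j>), so |<v, e_j>|^2 = <v, u_j>^2 / <u_j, u_j>.
Coefficients: <v, e_1> = 2/sqrt(8), <v, e_2> = 9/sqrt(34), <v, e_3> = 3/sqrt(2).
Square and sum: Σ |<v, e_j>|^2 = 251/34.
Compute ||v||^2 = v·v = 18.
Deficit = 18 − 251/34 = 361/34 ≥ 0, confirming Bessel's inequality. (The deficit equals ||v − Σ <v,e_j> e_j||^2, the squared distance from v to span{e_j}.)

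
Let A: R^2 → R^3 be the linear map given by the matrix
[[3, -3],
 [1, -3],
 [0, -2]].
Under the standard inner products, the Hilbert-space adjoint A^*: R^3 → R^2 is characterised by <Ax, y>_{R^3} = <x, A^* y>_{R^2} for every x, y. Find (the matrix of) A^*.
A^* = A^T =
[[3, 1, 0],
 [-3, -3, -2]]

For real matrices with standard dot products, the defining identity <Ax, y> = <x, A^* y> gives (Ax)^T y = x^T (A^*) y, i.e. x^T A^T y = x^T (A^*) y. Since this holds for all x, y, we must have A^* = A^T. Therefore
A^* =
[[3, 1, 0],
 [-3, -3, -2]].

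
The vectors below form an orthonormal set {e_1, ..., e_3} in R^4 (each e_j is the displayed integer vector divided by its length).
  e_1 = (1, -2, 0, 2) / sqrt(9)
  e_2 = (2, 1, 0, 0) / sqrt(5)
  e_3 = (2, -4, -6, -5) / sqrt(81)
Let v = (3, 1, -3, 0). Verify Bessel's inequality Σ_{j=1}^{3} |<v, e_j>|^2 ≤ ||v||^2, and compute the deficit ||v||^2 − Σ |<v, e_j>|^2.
Σ |<v, e_j>|^2 = 6014/405; ||v||^2 = 19; deficit = 1681/405

Write each e_j = u_j / sqrt(<u_j, u_j>) where u_j is the displayed integer vector. Then <v, e_j> = <v, u_j> / sqrt(<u_j, u_j>), so |<v, e_j>|^2 = <v, u_j>^2 / <u_j, u_j>.
Coefficients: <v, e_1> = 1/sqrt(9), <v, e_2> = 7/sqrt(5), <v, e_3> = 20/sqrt(81).
Square and sum: Σ |<v, e_j>|^2 = 6014/405.
Compute ||v||^2 = v·v = 19.
Deficit = 19 − 6014/405 = 1681/405 ≥ 0, confirming Bessel's inequality. (The deficit equals ||v − Σ <v,e_j> e_j||^2, the squared distance from v to span{e_j}.)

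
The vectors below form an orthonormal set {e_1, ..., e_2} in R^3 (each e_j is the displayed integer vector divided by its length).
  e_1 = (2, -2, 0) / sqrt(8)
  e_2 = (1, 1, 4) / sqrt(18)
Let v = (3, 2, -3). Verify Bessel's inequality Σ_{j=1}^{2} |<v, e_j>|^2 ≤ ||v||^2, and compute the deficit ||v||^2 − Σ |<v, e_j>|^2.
Σ |<v, e_j>|^2 = 29/9; ||v||^2 = 22; deficit = 169/9

Write each e_j = u_j / sqrt(<u_j, u_j>) where u_j is the displayed integer vector. Then <v, e_j> = <v, u_j> / sqrt(<u_j, u_j>), so |<v, e_j>|^2 = <v, u_j>^2 / <u_j, u_j>.
Coefficients: <v, e_1> = 2/sqrt(8), <v, e_2> = -7/sqrt(18).
Square and sum: Σ |<v, e_j>|^2 = 29/9.
Compute ||v||^2 = v·v = 22.
Deficit = 22 − 29/9 = 169/9 ≥ 0, confirming Bessel's inequality. (The deficit equals ||v − Σ <v,e_j> e_j||^2, the squared distance from v to span{e_j}.)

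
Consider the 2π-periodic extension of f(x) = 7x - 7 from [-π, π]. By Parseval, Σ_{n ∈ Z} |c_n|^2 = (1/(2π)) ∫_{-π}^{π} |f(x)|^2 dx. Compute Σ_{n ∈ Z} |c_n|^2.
Σ |c_n|^2 = 49π^2/3 + 49

Expand and integrate term by term over [-π, π]:
  ∫ (7x)^2 dx = 49·(2π^3/3); ∫ 2·7·(-7)·x dx = 0 (odd integrand); ∫ (-7)^2 dx = 49·2π.
So (1/(2π)) ∫_{-π}^{π} (7x - 7)^2 dx = 49π^2/3 + 49 = 49π^2/3 + 49.
Parseval ⇒ Σ |c_n|^2 = 49π^2/3 + 49.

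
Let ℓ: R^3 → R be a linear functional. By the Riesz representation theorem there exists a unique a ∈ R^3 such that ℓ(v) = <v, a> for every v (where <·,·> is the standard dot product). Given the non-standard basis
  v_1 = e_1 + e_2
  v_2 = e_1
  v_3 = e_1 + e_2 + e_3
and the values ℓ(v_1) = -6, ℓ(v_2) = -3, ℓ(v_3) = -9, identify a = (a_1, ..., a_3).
a = (-3, -3, -3)

Write a = (a_1, ..., a_3) in the standard basis. For each basis vector v_i, ℓ(v_i) = <v_i, a> is a linear equation in the a_j's. Collect the n equations into a matrix system V a = ℓ, where row i of V is v_i (expressed in the standard basis). Since V is invertible (lower-triangular with 1s on the diagonal, up to permutation), solve by back-substitution:
  V =
[[1, 1, 0],
 [1, 0, 0],
 [1, 1, 1]]
  V a = (-6, -3, -9)
Solving gives a = (-3, -3, -3).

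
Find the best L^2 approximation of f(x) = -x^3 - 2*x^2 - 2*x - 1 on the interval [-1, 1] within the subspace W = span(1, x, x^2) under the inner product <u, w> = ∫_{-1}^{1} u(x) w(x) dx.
g(x) = -2*x^2 - 13*x/5 - 1

The best approximation g ∈ W is the orthogonal projection of f onto W. Writing g = a_0 + a_1 x + a_2 x^2, the coefficients solve the normal equations G · a = b where
  G_{ij} = <φ_i, φ_j> and b_i = <f, φ_i>, with φ_0 = 1, φ_1 = x, φ_2 = x^2.
G =
  [2, 0, 2/3]
  [0, 2/3, 0]
  [2/3, 0, 2/5],
b = (-10/3, -26/15, -22/15).
Solving gives a_0 = -1, a_1 = -13/5, a_2 = -2, so
  g(x) = -2*x^2 - 13*x/5 - 1.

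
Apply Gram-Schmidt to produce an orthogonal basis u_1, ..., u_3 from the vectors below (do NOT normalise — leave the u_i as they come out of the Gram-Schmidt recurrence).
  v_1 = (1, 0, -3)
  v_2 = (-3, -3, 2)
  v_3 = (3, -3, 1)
Orthogonal basis:
  u_1 = (1, 0, -3)
  u_2 = (-21/10, -3, -7/10)
  u_3 = (459/139, -357/139, 153/139)

Apply the Gram-Schmidt recurrence
  u_1 = v_1
  u_i = v_i − Σ_{j<i} ((v_i · u_j) / (u_j · u_j)) · u_j.

Step by step this gives:
  u_1 = (1, 0, -3)
  u_2 = (-21/10, -3, -7/10)
  u_3 = (459/139, -357/139, 153/139)

Orthogonality check:
  u_2 · u_1 = 0 (should be 0)
  u_3 · u_1 = 0 (should be 0)
  u_3 · u_2 = 0 (should be 0)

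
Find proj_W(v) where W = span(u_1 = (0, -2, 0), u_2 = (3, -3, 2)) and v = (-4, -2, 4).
proj_W(v) = (-12/13, -2, -8/13)

Set up U = [u_1 | ... | u_2] ∈ R^(3×2). The projector onto W = col(U) is P = U (U^T U)^(-1) U^T.
Compute U^T U =
  [4, 6]
  [6, 22],
and U^T v = (4, 2).
Solve U^T U · c = U^T v for the coefficients: c = (19/13, -4/13). The projection is proj_W(v) = U c.
Check: (v - proj_W(v)) · u_1 = 0  (should be 0).
Check: (v - proj_W(v)) · u_2 = 0  (should be 0).
Result: proj_W(v) = (-12/13, -2, -8/13).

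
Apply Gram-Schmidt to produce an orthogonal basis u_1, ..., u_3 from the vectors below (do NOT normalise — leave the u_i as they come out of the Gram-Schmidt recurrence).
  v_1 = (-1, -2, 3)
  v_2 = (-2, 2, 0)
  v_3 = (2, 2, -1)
Orthogonal basis:
  u_1 = (-1, -2, 3)
  u_2 = (-15/7, 12/7, 3/7)
  u_3 = (1, 1, 1)

Apply the Gram-Schmidt recurrence
  u_1 = v_1
  u_i = v_i − Σ_{j<i} ((v_i · u_j) / (u_j · u_j)) · u_j.

Step by step this gives:
  u_1 = (-1, -2, 3)
  u_2 = (-15/7, 12/7, 3/7)
  u_3 = (1, 1, 1)

Orthogonality check:
  u_2 · u_1 = 0 (should be 0)
  u_3 · u_1 = 0 (should be 0)
  u_3 · u_2 = 0 (should be 0)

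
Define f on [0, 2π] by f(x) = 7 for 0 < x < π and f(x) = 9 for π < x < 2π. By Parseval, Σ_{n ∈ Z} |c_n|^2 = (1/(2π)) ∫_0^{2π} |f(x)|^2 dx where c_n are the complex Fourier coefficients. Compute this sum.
Σ |c_n|^2 = 65

Parseval equates the L^2 energy of f (normalised by 1/(2π)) with the ℓ^2 sum of its Fourier coefficients: (1/(2π)) ∫_0^{2π} |f|^2 = Σ |c_n|^2.
Compute the left side: (1/(2π)) [∫_0^π 7^2 dx + ∫_π^{2π} 9^2 dx] = (1/(2π)) · (49π + 81π) = (49 + 81)/2 = 65.
So Σ_{n ∈ Z} |c_n|^2 = 65.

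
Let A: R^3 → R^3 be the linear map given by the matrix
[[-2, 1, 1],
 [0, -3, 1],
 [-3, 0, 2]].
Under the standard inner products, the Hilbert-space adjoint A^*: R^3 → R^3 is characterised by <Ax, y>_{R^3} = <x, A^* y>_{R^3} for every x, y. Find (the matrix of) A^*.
A^* = A^T =
[[-2, 0, -3],
 [1, -3, 0],
 [1, 1, 2]]

For real matrices with standard dot products, the defining identity <Ax, y> = <x, A^* y> gives (Ax)^T y = x^T (A^*) y, i.e. x^T A^T y = x^T (A^*) y. Since this holds for all x, y, we must have A^* = A^T. Therefore
A^* =
[[-2, 0, -3],
 [1, -3, 0],
 [1, 1, 2]].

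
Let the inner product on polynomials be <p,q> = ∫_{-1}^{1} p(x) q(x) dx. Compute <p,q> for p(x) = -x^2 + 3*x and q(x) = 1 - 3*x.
<p,q> = -20/3

Expand the product: p(x)·q(x) = 3*x^3 - 10*x^2 + 3*x.
∫_{-1}^{1} of each monomial x^k gives [2/(k+1) if k even, 0 if k odd]. Integrating term-by-term (or equivalently evaluating the antiderivative F(x) = 3*x^4/4 - 10*x^3/3 + 3*x^2/2 at the endpoints):
  F(1) − F(−1) = -13/12 − (67/12) = -20/3.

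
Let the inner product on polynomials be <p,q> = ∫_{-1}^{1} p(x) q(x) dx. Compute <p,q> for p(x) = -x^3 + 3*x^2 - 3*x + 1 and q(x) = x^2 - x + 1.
<p,q> = 124/15

Expand the product: p(x)·q(x) = -x^5 + 4*x^4 - 7*x^3 + 7*x^2 - 4*x + 1.
∫_{-1}^{1} of each monomial x^k gives [2/(k+1) if k even, 0 if k odd]. Integrating term-by-term (or equivalently evaluating the antiderivative F(x) = -x^6/6 + 4*x^5/5 - 7*x^4/4 + 7*x^3/3 - 2*x^2 + x at the endpoints):
  F(1) − F(−1) = 13/60 − (-161/20) = 124/15.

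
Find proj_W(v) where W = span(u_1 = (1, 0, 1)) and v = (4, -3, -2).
proj_W(v) = (1, 0, 1)

Set up U = [u_1 | ... | u_1] ∈ R^(3×1). The projector onto W = col(U) is P = U (U^T U)^(-1) U^T.
Compute U^T U =
  [2],
and U^T v = (2).
Solve U^T U · c = U^T v for the coefficients: c = (1). The projection is proj_W(v) = U c.
Check: (v - proj_W(v)) · u_1 = 0  (should be 0).
Result: proj_W(v) = (1, 0, 1).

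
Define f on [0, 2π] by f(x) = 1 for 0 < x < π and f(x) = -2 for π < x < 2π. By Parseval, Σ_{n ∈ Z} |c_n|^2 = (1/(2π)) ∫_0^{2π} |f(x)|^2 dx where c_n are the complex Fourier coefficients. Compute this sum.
Σ |c_n|^2 = 5/2

Parseval equates the L^2 energy of f (normalised by 1/(2π)) with the ℓ^2 sum of its Fourier coefficients: (1/(2π)) ∫_0^{2π} |f|^2 = Σ |c_n|^2.
Compute the left side: (1/(2π)) [∫_0^π 1^2 dx + ∫_π^{2π} (-2)^2 dx] = (1/(2π)) · (1π + 4π) = (1 + 4)/2 = 5/2.
So Σ_{n ∈ Z} |c_n|^2 = 5/2.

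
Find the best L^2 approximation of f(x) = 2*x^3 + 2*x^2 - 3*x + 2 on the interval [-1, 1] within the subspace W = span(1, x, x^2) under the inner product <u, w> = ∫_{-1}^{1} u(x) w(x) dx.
g(x) = 2*x^2 - 9*x/5 + 2

The best approximation g ∈ W is the orthogonal projection of f onto W. Writing g = a_0 + a_1 x + a_2 x^2, the coefficients solve the normal equations G · a = b where
  G_{ij} = <φ_i, φ_j> and b_i = <f, φ_i>, with φ_0 = 1, φ_1 = x, φ_2 = x^2.
G =
  [2, 0, 2/3]
  [0, 2/3, 0]
  [2/3, 0, 2/5],
b = (16/3, -6/5, 32/15).
Solving gives a_0 = 2, a_1 = -9/5, a_2 = 2, so
  g(x) = 2*x^2 - 9*x/5 + 2.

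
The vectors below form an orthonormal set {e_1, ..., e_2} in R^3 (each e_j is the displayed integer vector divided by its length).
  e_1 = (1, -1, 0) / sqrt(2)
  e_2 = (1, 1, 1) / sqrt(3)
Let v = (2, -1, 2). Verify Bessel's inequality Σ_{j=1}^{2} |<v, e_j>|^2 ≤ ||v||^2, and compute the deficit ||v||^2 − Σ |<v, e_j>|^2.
Σ |<v, e_j>|^2 = 15/2; ||v||^2 = 9; deficit = 3/2

Write each e_j = u_j / sqrt(<u_j, u_j>) where u_j is the displayed integer vector. Then <v, e_j> = <v, u_j> / sqrt(<u_j, u_j>), so |<v, e_j>|^2 = <v, u_j>^2 / <u_j, u_j>.
Coefficients: <v, e_1> = 3/sqrt(2), <v, e_2> = 3/sqrt(3).
Square and sum: Σ |<v, e_j>|^2 = 15/2.
Compute ||v||^2 = v·v = 9.
Deficit = 9 − 15/2 = 3/2 ≥ 0, confirming Bessel's inequality. (The deficit equals ||v − Σ <v,e_j> e_j||^2, the squared distance from v to span{e_j}.)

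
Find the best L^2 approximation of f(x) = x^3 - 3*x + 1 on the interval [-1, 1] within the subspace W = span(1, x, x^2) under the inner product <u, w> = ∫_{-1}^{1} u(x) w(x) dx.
g(x) = 1 - 12*x/5

The best approximation g ∈ W is the orthogonal projection of f onto W. Writing g = a_0 + a_1 x + a_2 x^2, the coefficients solve the normal equations G · a = b where
  G_{ij} = <φ_i, φ_j> and b_i = <f, φ_i>, with φ_0 = 1, φ_1 = x, φ_2 = x^2.
G =
  [2, 0, 2/3]
  [0, 2/3, 0]
  [2/3, 0, 2/5],
b = (2, -8/5, 2/3).
Solving gives a_0 = 1, a_1 = -12/5, a_2 = 0, so
  g(x) = 1 - 12*x/5.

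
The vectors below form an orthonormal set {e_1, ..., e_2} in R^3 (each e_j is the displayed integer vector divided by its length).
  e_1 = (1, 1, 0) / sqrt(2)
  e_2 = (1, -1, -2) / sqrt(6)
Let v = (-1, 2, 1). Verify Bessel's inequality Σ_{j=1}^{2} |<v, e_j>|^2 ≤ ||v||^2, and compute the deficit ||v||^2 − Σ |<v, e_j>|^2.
Σ |<v, e_j>|^2 = 14/3; ||v||^2 = 6; deficit = 4/3

Write each e_j = u_j / sqrt(<u_j, u_j>) where u_j is the displayed integer vector. Then <v, e_j> = <v, u_j> / sqrt(<u_j, u_j>), so |<v, e_j>|^2 = <v, u_j>^2 / <u_j, u_j>.
Coefficients: <v, e_1> = 1/sqrt(2), <v, e_2> = -5/sqrt(6).
Square and sum: Σ |<v, e_j>|^2 = 14/3.
Compute ||v||^2 = v·v = 6.
Deficit = 6 − 14/3 = 4/3 ≥ 0, confirming Bessel's inequality. (The deficit equals ||v − Σ <v,e_j> e_j||^2, the squared distance from v to span{e_j}.)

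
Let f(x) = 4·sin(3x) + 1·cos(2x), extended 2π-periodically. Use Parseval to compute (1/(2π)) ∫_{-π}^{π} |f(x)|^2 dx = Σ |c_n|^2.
Σ |c_n|^2 = 17/2

Expand |f|^2 and use orthogonality of {sin(nx), cos(mx)} on [-π, π]:
  ∫_{-π}^{π} sin(nx)^2 dx = π, ∫ cos(mx)^2 dx = π, and cross terms integrate to 0.
So ∫_{-π}^{π} f(x)^2 dx = 4^2 · π + 1^2 · π = (16 + 1)π.
Divide by 2π: (16 + 1)/2 = 17/2.
By Parseval, this equals Σ |c_n|^2.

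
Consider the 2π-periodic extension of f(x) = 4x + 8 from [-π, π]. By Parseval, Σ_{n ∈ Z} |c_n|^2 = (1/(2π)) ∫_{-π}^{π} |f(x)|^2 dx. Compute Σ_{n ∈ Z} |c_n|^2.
Σ |c_n|^2 = 16π^2/3 + 64

Expand and integrate term by term over [-π, π]:
  ∫ (4x)^2 dx = 16·(2π^3/3); ∫ 2·4·(8)·x dx = 0 (odd integrand); ∫ 8^2 dx = 64·2π.
So (1/(2π)) ∫_{-π}^{π} (4x + 8)^2 dx = 16π^2/3 + 64 = 16π^2/3 + 64.
Parseval ⇒ Σ |c_n|^2 = 16π^2/3 + 64.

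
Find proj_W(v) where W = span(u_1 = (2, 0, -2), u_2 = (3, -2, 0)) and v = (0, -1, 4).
proj_W(v) = (-10/17, -32/17, 58/17)

Set up U = [u_1 | ... | u_2] ∈ R^(3×2). The projector onto W = col(U) is P = U (U^T U)^(-1) U^T.
Compute U^T U =
  [8, 6]
  [6, 13],
and U^T v = (-8, 2).
Solve U^T U · c = U^T v for the coefficients: c = (-29/17, 16/17). The projection is proj_W(v) = U c.
Check: (v - proj_W(v)) · u_1 = 0  (should be 0).
Check: (v - proj_W(v)) · u_2 = 0  (should be 0).
Result: proj_W(v) = (-10/17, -32/17, 58/17).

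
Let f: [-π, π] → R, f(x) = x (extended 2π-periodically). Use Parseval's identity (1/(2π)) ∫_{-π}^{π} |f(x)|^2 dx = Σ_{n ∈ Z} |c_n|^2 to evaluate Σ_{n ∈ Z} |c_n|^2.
Σ |c_n|^2 = π^2/3

Expand and integrate term by term over [-π, π]:
  ∫ (x)^2 dx = 1·(2π^3/3); ∫ 2·1·(0)·x dx = 0 (odd integrand); ∫ 0^2 dx = 0·2π.
So (1/(2π)) ∫_{-π}^{π} (x)^2 dx = 1π^2/3 + 0 = π^2/3.
Parseval ⇒ Σ |c_n|^2 = π^2/3.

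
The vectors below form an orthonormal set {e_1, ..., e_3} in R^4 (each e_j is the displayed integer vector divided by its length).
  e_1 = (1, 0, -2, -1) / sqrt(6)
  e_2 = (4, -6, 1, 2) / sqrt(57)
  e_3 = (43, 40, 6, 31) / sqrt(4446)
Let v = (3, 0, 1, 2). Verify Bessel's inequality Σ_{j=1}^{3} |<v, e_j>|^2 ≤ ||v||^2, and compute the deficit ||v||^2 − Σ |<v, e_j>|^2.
Σ |<v, e_j>|^2 = 1634/117; ||v||^2 = 14; deficit = 4/117

Write each e_j = u_j / sqrt(<u_j, u_j>) where u_j is the displayed integer vector. Then <v, e_j> = <v, u_j> / sqrt(<u_j, u_j>), so |<v, e_j>|^2 = <v, u_j>^2 / <u_j, u_j>.
Coefficients: <v, e_1> = -1/sqrt(6), <v, e_2> = 17/sqrt(57), <v, e_3> = 197/sqrt(4446).
Square and sum: Σ |<v, e_j>|^2 = 1634/117.
Compute ||v||^2 = v·v = 14.
Deficit = 14 − 1634/117 = 4/117 ≥ 0, confirming Bessel's inequality. (The deficit equals ||v − Σ <v,e_j> e_j||^2, the squared distance from v to span{e_j}.)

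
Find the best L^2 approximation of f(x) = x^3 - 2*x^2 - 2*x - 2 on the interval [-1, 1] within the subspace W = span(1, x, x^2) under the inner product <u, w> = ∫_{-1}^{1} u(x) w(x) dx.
g(x) = -2*x^2 - 7*x/5 - 2

The best approximation g ∈ W is the orthogonal projection of f onto W. Writing g = a_0 + a_1 x + a_2 x^2, the coefficients solve the normal equations G · a = b where
  G_{ij} = <φ_i, φ_j> and b_i = <f, φ_i>, with φ_0 = 1, φ_1 = x, φ_2 = x^2.
G =
  [2, 0, 2/3]
  [0, 2/3, 0]
  [2/3, 0, 2/5],
b = (-16/3, -14/15, -32/15).
Solving gives a_0 = -2, a_1 = -7/5, a_2 = -2, so
  g(x) = -2*x^2 - 7*x/5 - 2.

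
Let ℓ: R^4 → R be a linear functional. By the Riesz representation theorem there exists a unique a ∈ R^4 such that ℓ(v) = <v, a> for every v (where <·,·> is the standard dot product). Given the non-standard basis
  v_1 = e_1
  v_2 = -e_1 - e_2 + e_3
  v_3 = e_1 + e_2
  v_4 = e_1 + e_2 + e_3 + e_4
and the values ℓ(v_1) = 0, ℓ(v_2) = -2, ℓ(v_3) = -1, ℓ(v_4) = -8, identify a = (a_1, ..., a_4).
a = (0, -1, -3, -4)

Write a = (a_1, ..., a_4) in the standard basis. For each basis vector v_i, ℓ(v_i) = <v_i, a> is a linear equation in the a_j's. Collect the n equations into a matrix system V a = ℓ, where row i of V is v_i (expressed in the standard basis). Since V is invertible (lower-triangular with 1s on the diagonal, up to permutation), solve by back-substitution:
  V =
[[1, 0, 0, 0],
 [-1, -1, 1, 0],
 [1, 1, 0, 0],
 [1, 1, 1, 1]]
  V a = (0, -2, -1, -8)
Solving gives a = (0, -1, -3, -4).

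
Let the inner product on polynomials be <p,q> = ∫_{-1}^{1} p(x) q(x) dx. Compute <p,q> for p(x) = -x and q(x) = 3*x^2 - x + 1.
<p,q> = 2/3

Expand the product: p(x)·q(x) = -3*x^3 + x^2 - x.
∫_{-1}^{1} of each monomial x^k gives [2/(k+1) if k even, 0 if k odd]. Integrating term-by-term (or equivalently evaluating the antiderivative F(x) = -3*x^4/4 + x^3/3 - x^2/2 at the endpoints):
  F(1) − F(−1) = -11/12 − (-19/12) = 2/3.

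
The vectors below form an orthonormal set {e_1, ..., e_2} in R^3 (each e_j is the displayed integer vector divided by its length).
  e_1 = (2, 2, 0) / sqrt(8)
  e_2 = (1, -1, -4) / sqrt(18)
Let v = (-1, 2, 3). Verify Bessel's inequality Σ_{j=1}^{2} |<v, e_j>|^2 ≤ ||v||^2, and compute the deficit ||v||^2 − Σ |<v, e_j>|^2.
Σ |<v, e_j>|^2 = 13; ||v||^2 = 14; deficit = 1

Write each e_j = u_j / sqrt(<u_j, u_j>) where u_j is the displayed integer vector. Then <v, e_j> = <v, u_j> / sqrt(<u_j, u_j>), so |<v, e_j>|^2 = <v, u_j>^2 / <u_j, u_j>.
Coefficients: <v, e_1> = 2/sqrt(8), <v, e_2> = -15/sqrt(18).
Square and sum: Σ |<v, e_j>|^2 = 13.
Compute ||v||^2 = v·v = 14.
Deficit = 14 − 13 = 1 ≥ 0, confirming Bessel's inequality. (The deficit equals ||v − Σ <v,e_j> e_j||^2, the squared distance from v to span{e_j}.)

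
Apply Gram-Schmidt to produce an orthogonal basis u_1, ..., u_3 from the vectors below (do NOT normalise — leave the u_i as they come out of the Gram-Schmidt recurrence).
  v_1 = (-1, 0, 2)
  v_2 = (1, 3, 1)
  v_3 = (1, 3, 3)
Orthogonal basis:
  u_1 = (-1, 0, 2)
  u_2 = (6/5, 3, 3/5)
  u_3 = (2/3, -1/3, 1/3)

Apply the Gram-Schmidt recurrence
  u_1 = v_1
  u_i = v_i − Σ_{j<i} ((v_i · u_j) / (u_j · u_j)) · u_j.

Step by step this gives:
  u_1 = (-1, 0, 2)
  u_2 = (6/5, 3, 3/5)
  u_3 = (2/3, -1/3, 1/3)

Orthogonality check:
  u_2 · u_1 = 0 (should be 0)
  u_3 · u_1 = 0 (should be 0)
  u_3 · u_2 = 0 (should be 0)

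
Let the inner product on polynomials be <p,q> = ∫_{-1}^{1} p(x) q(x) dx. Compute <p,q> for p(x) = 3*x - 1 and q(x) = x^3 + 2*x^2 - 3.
<p,q> = 88/15

Expand the product: p(x)·q(x) = 3*x^4 + 5*x^3 - 2*x^2 - 9*x + 3.
∫_{-1}^{1} of each monomial x^k gives [2/(k+1) if k even, 0 if k odd]. Integrating term-by-term (or equivalently evaluating the antiderivative F(x) = 3*x^5/5 + 5*x^4/4 - 2*x^3/3 - 9*x^2/2 + 3*x at the endpoints):
  F(1) − F(−1) = -19/60 − (-371/60) = 88/15.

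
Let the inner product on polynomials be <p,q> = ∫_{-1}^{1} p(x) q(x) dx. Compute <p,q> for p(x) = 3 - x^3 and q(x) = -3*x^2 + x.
<p,q> = -32/5

Expand the product: p(x)·q(x) = 3*x^5 - x^4 - 9*x^2 + 3*x.
∫_{-1}^{1} of each monomial x^k gives [2/(k+1) if k even, 0 if k odd]. Integrating term-by-term (or equivalently evaluating the antiderivative F(x) = x^6/2 - x^5/5 - 3*x^3 + 3*x^2/2 at the endpoints):
  F(1) − F(−1) = -6/5 − (26/5) = -32/5.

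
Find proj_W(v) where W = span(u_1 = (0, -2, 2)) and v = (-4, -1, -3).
proj_W(v) = (0, 1, -1)

Set up U = [u_1 | ... | u_1] ∈ R^(3×1). The projector onto W = col(U) is P = U (U^T U)^(-1) U^T.
Compute U^T U =
  [8],
and U^T v = (-4).
Solve U^T U · c = U^T v for the coefficients: c = (-1/2). The projection is proj_W(v) = U c.
Check: (v - proj_W(v)) · u_1 = 0  (should be 0).
Result: proj_W(v) = (0, 1, -1).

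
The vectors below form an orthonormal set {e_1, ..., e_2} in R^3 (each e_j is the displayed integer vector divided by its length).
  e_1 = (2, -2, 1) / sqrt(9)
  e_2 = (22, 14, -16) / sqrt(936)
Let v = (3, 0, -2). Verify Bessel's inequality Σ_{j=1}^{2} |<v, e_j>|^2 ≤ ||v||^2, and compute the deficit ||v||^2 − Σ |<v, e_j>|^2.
Σ |<v, e_j>|^2 = 313/26; ||v||^2 = 13; deficit = 25/26

Write each e_j = u_j / sqrt(<u_j, u_j>) where u_j is the displayed integer vector. Then <v, e_j> = <v, u_j> / sqrt(<u_j, u_j>), so |<v, e_j>|^2 = <v, u_j>^2 / <u_j, u_j>.
Coefficients: <v, e_1> = 4/sqrt(9), <v, e_2> = 98/sqrt(936).
Square and sum: Σ |<v, e_j>|^2 = 313/26.
Compute ||v||^2 = v·v = 13.
Deficit = 13 − 313/26 = 25/26 ≥ 0, confirming Bessel's inequality. (The deficit equals ||v − Σ <v,e_j> e_j||^2, the squared distance from v to span{e_j}.)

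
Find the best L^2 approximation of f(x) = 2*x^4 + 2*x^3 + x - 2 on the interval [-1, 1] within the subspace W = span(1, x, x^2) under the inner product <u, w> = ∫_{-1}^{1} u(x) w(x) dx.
g(x) = 12*x^2/7 + 11*x/5 - 76/35

The best approximation g ∈ W is the orthogonal projection of f onto W. Writing g = a_0 + a_1 x + a_2 x^2, the coefficients solve the normal equations G · a = b where
  G_{ij} = <φ_i, φ_j> and b_i = <f, φ_i>, with φ_0 = 1, φ_1 = x, φ_2 = x^2.
G =
  [2, 0, 2/3]
  [0, 2/3, 0]
  [2/3, 0, 2/5],
b = (-16/5, 22/15, -16/21).
Solving gives a_0 = -76/35, a_1 = 11/5, a_2 = 12/7, so
  g(x) = 12*x^2/7 + 11*x/5 - 76/35.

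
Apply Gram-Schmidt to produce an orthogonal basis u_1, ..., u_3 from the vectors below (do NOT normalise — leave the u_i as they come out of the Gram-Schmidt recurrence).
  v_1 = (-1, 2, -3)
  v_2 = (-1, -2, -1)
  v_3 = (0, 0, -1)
Orthogonal basis:
  u_1 = (-1, 2, -3)
  u_2 = (-1, -2, -1)
  u_3 = (8/21, -2/21, -4/21)

Apply the Gram-Schmidt recurrence
  u_1 = v_1
  u_i = v_i − Σ_{j<i} ((v_i · u_j) / (u_j · u_j)) · u_j.

Step by step this gives:
  u_1 = (-1, 2, -3)
  u_2 = (-1, -2, -1)
  u_3 = (8/21, -2/21, -4/21)

Orthogonality check:
  u_2 · u_1 = 0 (should be 0)
  u_3 · u_1 = 0 (should be 0)
  u_3 · u_2 = 0 (should be 0)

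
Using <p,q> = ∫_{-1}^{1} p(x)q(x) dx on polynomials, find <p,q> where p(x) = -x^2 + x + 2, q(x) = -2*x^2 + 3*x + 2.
<p,q> = 34/5

Expand the product: p(x)·q(x) = 2*x^4 - 5*x^3 - 3*x^2 + 8*x + 4.
∫_{-1}^{1} of each monomial x^k gives [2/(k+1) if k even, 0 if k odd]. Integrating term-by-term (or equivalently evaluating the antiderivative F(x) = 2*x^5/5 - 5*x^4/4 - x^3 + 4*x^2 + 4*x at the endpoints):
  F(1) − F(−1) = 123/20 − (-13/20) = 34/5.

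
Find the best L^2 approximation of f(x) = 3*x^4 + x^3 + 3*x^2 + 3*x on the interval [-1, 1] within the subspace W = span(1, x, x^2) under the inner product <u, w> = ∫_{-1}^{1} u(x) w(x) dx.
g(x) = 39*x^2/7 + 18*x/5 - 9/35

The best approximation g ∈ W is the orthogonal projection of f onto W. Writing g = a_0 + a_1 x + a_2 x^2, the coefficients solve the normal equations G · a = b where
  G_{ij} = <φ_i, φ_j> and b_i = <f, φ_i>, with φ_0 = 1, φ_1 = x, φ_2 = x^2.
G =
  [2, 0, 2/3]
  [0, 2/3, 0]
  [2/3, 0, 2/5],
b = (16/5, 12/5, 72/35).
Solving gives a_0 = -9/35, a_1 = 18/5, a_2 = 39/7, so
  g(x) = 39*x^2/7 + 18*x/5 - 9/35.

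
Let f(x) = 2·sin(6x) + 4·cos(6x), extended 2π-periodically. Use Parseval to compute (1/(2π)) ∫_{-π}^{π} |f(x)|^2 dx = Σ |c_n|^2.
Σ |c_n|^2 = 10

Expand |f|^2 and use orthogonality of {sin(nx), cos(mx)} on [-π, π]:
  ∫_{-π}^{π} sin(nx)^2 dx = π, ∫ cos(mx)^2 dx = π, and cross terms integrate to 0.
So ∫_{-π}^{π} f(x)^2 dx = 2^2 · π + 4^2 · π = (4 + 16)π.
Divide by 2π: (4 + 16)/2 = 10.
By Parseval, this equals Σ |c_n|^2.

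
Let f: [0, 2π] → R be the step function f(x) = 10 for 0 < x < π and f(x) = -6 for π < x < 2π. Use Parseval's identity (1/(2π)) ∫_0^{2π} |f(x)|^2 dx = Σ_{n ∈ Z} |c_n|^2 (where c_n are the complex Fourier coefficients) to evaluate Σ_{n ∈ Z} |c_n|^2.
Σ |c_n|^2 = 68

Parseval equates the L^2 energy of f (normalised by 1/(2π)) with the ℓ^2 sum of its Fourier coefficients: (1/(2π)) ∫_0^{2π} |f|^2 = Σ |c_n|^2.
Compute the left side: (1/(2π)) [∫_0^π 10^2 dx + ∫_π^{2π} (-6)^2 dx] = (1/(2π)) · (100π + 36π) = (100 + 36)/2 = 68.
So Σ_{n ∈ Z} |c_n|^2 = 68.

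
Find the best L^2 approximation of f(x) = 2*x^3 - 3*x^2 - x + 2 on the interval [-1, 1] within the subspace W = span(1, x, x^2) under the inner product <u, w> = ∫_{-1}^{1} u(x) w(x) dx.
g(x) = -3*x^2 + x/5 + 2

The best approximation g ∈ W is the orthogonal projection of f onto W. Writing g = a_0 + a_1 x + a_2 x^2, the coefficients solve the normal equations G · a = b where
  G_{ij} = <φ_i, φ_j> and b_i = <f, φ_i>, with φ_0 = 1, φ_1 = x, φ_2 = x^2.
G =
  [2, 0, 2/3]
  [0, 2/3, 0]
  [2/3, 0, 2/5],
b = (2, 2/15, 2/15).
Solving gives a_0 = 2, a_1 = 1/5, a_2 = -3, so
  g(x) = -3*x^2 + x/5 + 2.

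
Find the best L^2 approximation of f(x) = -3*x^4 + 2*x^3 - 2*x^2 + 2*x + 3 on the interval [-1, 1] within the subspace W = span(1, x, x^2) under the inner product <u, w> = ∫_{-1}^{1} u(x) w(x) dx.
g(x) = -32*x^2/7 + 16*x/5 + 114/35

The best approximation g ∈ W is the orthogonal projection of f onto W. Writing g = a_0 + a_1 x + a_2 x^2, the coefficients solve the normal equations G · a = b where
  G_{ij} = <φ_i, φ_j> and b_i = <f, φ_i>, with φ_0 = 1, φ_1 = x, φ_2 = x^2.
G =
  [2, 0, 2/3]
  [0, 2/3, 0]
  [2/3, 0, 2/5],
b = (52/15, 32/15, 12/35).
Solving gives a_0 = 114/35, a_1 = 16/5, a_2 = -32/7, so
  g(x) = -32*x^2/7 + 16*x/5 + 114/35.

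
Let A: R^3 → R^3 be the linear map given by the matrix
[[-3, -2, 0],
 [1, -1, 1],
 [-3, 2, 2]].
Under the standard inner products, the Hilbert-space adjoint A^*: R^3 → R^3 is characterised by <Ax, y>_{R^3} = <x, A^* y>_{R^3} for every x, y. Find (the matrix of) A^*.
A^* = A^T =
[[-3, 1, -3],
 [-2, -1, 2],
 [0, 1, 2]]

For real matrices with standard dot products, the defining identity <Ax, y> = <x, A^* y> gives (Ax)^T y = x^T (A^*) y, i.e. x^T A^T y = x^T (A^*) y. Since this holds for all x, y, we must have A^* = A^T. Therefore
A^* =
[[-3, 1, -3],
 [-2, -1, 2],
 [0, 1, 2]].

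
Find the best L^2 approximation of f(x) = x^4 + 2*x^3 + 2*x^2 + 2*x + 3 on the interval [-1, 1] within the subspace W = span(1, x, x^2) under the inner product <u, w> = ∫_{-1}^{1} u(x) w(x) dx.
g(x) = 20*x^2/7 + 16*x/5 + 102/35

The best approximation g ∈ W is the orthogonal projection of f onto W. Writing g = a_0 + a_1 x + a_2 x^2, the coefficients solve the normal equations G · a = b where
  G_{ij} = <φ_i, φ_j> and b_i = <f, φ_i>, with φ_0 = 1, φ_1 = x, φ_2 = x^2.
G =
  [2, 0, 2/3]
  [0, 2/3, 0]
  [2/3, 0, 2/5],
b = (116/15, 32/15, 108/35).
Solving gives a_0 = 102/35, a_1 = 16/5, a_2 = 20/7, so
  g(x) = 20*x^2/7 + 16*x/5 + 102/35.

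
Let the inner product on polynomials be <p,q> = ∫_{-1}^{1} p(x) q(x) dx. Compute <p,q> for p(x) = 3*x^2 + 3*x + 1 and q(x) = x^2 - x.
<p,q> = -2/15

Expand the product: p(x)·q(x) = 3*x^4 - 2*x^2 - x.
∫_{-1}^{1} of each monomial x^k gives [2/(k+1) if k even, 0 if k odd]. Integrating term-by-term (or equivalently evaluating the antiderivative F(x) = 3*x^5/5 - 2*x^3/3 - x^2/2 at the endpoints):
  F(1) − F(−1) = -17/30 − (-13/30) = -2/15.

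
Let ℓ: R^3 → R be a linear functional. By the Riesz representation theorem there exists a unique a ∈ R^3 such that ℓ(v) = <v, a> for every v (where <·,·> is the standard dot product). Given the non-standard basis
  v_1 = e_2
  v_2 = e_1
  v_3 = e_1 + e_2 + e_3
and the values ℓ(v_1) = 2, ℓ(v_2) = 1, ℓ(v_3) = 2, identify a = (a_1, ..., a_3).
a = (1, 2, -1)

Write a = (a_1, ..., a_3) in the standard basis. For each basis vector v_i, ℓ(v_i) = <v_i, a> is a linear equation in the a_j's. Collect the n equations into a matrix system V a = ℓ, where row i of V is v_i (expressed in the standard basis). Since V is invertible (lower-triangular with 1s on the diagonal, up to permutation), solve by back-substitution:
  V =
[[0, 1, 0],
 [1, 0, 0],
 [1, 1, 1]]
  V a = (2, 1, 2)
Solving gives a = (1, 2, -1).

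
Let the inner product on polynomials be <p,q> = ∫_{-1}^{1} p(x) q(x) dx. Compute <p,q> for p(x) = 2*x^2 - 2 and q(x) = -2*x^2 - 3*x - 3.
<p,q> = 136/15

Expand the product: p(x)·q(x) = -4*x^4 - 6*x^3 - 2*x^2 + 6*x + 6.
∫_{-1}^{1} of each monomial x^k gives [2/(k+1) if k even, 0 if k odd]. Integrating term-by-term (or equivalently evaluating the antiderivative F(x) = -4*x^5/5 - 3*x^4/2 - 2*x^3/3 + 3*x^2 + 6*x at the endpoints):
  F(1) − F(−1) = 181/30 − (-91/30) = 136/15.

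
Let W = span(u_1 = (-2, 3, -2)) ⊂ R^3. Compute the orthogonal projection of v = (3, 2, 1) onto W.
proj_W(v) = (4/17, -6/17, 4/17)

Set up U = [u_1 | ... | u_1] ∈ R^(3×1). The projector onto W = col(U) is P = U (U^T U)^(-1) U^T.
Compute U^T U =
  [17],
and U^T v = (-2).
Solve U^T U · c = U^T v for the coefficients: c = (-2/17). The projection is proj_W(v) = U c.
Check: (v - proj_W(v)) · u_1 = 0  (should be 0).
Result: proj_W(v) = (4/17, -6/17, 4/17).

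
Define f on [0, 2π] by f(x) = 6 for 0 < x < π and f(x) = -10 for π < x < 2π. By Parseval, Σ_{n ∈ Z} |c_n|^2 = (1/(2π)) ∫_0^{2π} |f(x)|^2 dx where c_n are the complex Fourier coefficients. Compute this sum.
Σ |c_n|^2 = 68

Parseval equates the L^2 energy of f (normalised by 1/(2π)) with the ℓ^2 sum of its Fourier coefficients: (1/(2π)) ∫_0^{2π} |f|^2 = Σ |c_n|^2.
Compute the left side: (1/(2π)) [∫_0^π 6^2 dx + ∫_π^{2π} (-10)^2 dx] = (1/(2π)) · (36π + 100π) = (36 + 100)/2 = 68.
So Σ_{n ∈ Z} |c_n|^2 = 68.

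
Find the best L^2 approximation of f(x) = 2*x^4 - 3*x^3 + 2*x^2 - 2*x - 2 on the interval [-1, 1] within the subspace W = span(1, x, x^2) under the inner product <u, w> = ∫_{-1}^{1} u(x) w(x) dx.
g(x) = 26*x^2/7 - 19*x/5 - 76/35

The best approximation g ∈ W is the orthogonal projection of f onto W. Writing g = a_0 + a_1 x + a_2 x^2, the coefficients solve the normal equations G · a = b where
  G_{ij} = <φ_i, φ_j> and b_i = <f, φ_i>, with φ_0 = 1, φ_1 = x, φ_2 = x^2.
G =
  [2, 0, 2/3]
  [0, 2/3, 0]
  [2/3, 0, 2/5],
b = (-28/15, -38/15, 4/105).
Solving gives a_0 = -76/35, a_1 = -19/5, a_2 = 26/7, so
  g(x) = 26*x^2/7 - 19*x/5 - 76/35.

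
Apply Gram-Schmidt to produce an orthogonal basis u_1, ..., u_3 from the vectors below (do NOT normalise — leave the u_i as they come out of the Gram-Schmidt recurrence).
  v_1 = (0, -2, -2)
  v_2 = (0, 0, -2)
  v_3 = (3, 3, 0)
Orthogonal basis:
  u_1 = (0, -2, -2)
  u_2 = (0, 1, -1)
  u_3 = (3, 0, 0)

Apply the Gram-Schmidt recurrence
  u_1 = v_1
  u_i = v_i − Σ_{j<i} ((v_i · u_j) / (u_j · u_j)) · u_j.

Step by step this gives:
  u_1 = (0, -2, -2)
  u_2 = (0, 1, -1)
  u_3 = (3, 0, 0)

Orthogonality check:
  u_2 · u_1 = 0 (should be 0)
  u_3 · u_1 = 0 (should be 0)
  u_3 · u_2 = 0 (should be 0)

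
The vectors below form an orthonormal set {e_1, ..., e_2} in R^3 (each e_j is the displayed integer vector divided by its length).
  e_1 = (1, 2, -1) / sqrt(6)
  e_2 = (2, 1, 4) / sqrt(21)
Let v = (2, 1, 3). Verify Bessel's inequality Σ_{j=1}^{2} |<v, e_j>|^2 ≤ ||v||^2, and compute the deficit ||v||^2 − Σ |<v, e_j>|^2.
Σ |<v, e_j>|^2 = 195/14; ||v||^2 = 14; deficit = 1/14

Write each e_j = u_j / sqrt(<u_j, u_j>) where u_j is the displayed integer vector. Then <v, e_j> = <v, u_j> / sqrt(<u_j, u_j>), so |<v, e_j>|^2 = <v, u_j>^2 / <u_j, u_j>.
Coefficients: <v, e_1> = 1/sqrt(6), <v, e_2> = 17/sqrt(21).
Square and sum: Σ |<v, e_j>|^2 = 195/14.
Compute ||v||^2 = v·v = 14.
Deficit = 14 − 195/14 = 1/14 ≥ 0, confirming Bessel's inequality. (The deficit equals ||v − Σ <v,e_j> e_j||^2, the squared distance from v to span{e_j}.)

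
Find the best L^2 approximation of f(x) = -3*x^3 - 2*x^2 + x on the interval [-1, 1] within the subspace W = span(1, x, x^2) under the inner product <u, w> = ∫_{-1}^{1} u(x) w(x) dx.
g(x) = -2*x^2 - 4*x/5

The best approximation g ∈ W is the orthogonal projection of f onto W. Writing g = a_0 + a_1 x + a_2 x^2, the coefficients solve the normal equations G · a = b where
  G_{ij} = <φ_i, φ_j> and b_i = <f, φ_i>, with φ_0 = 1, φ_1 = x, φ_2 = x^2.
G =
  [2, 0, 2/3]
  [0, 2/3, 0]
  [2/3, 0, 2/5],
b = (-4/3, -8/15, -4/5).
Solving gives a_0 = 0, a_1 = -4/5, a_2 = -2, so
  g(x) = -2*x^2 - 4*x/5.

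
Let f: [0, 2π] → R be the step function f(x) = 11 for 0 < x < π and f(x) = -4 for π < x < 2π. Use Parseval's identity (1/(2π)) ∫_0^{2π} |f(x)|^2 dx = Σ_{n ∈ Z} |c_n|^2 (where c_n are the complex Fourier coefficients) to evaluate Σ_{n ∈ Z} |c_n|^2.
Σ |c_n|^2 = 137/2

Parseval equates the L^2 energy of f (normalised by 1/(2π)) with the ℓ^2 sum of its Fourier coefficients: (1/(2π)) ∫_0^{2π} |f|^2 = Σ |c_n|^2.
Compute the left side: (1/(2π)) [∫_0^π 11^2 dx + ∫_π^{2π} (-4)^2 dx] = (1/(2π)) · (121π + 16π) = (121 + 16)/2 = 137/2.
So Σ_{n ∈ Z} |c_n|^2 = 137/2.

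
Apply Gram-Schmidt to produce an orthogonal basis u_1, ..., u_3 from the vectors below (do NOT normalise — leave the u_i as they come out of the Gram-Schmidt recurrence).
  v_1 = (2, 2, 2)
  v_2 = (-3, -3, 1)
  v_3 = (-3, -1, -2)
Orthogonal basis:
  u_1 = (2, 2, 2)
  u_2 = (-4/3, -4/3, 8/3)
  u_3 = (-1, 1, 0)

Apply the Gram-Schmidt recurrence
  u_1 = v_1
  u_i = v_i − Σ_{j<i} ((v_i · u_j) / (u_j · u_j)) · u_j.

Step by step this gives:
  u_1 = (2, 2, 2)
  u_2 = (-4/3, -4/3, 8/3)
  u_3 = (-1, 1, 0)

Orthogonality check:
  u_2 · u_1 = 0 (should be 0)
  u_3 · u_1 = 0 (should be 0)
  u_3 · u_2 = 0 (should be 0)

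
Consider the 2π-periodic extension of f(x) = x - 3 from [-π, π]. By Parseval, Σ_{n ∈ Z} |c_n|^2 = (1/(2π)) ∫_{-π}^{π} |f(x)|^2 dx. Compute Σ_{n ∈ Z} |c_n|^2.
Σ |c_n|^2 = π^2/3 + 9

Expand and integrate term by term over [-π, π]:
  ∫ (x)^2 dx = 1·(2π^3/3); ∫ 2·1·(-3)·x dx = 0 (odd integrand); ∫ (-3)^2 dx = 9·2π.
So (1/(2π)) ∫_{-π}^{π} (x - 3)^2 dx = 1π^2/3 + 9 = π^2/3 + 9.
Parseval ⇒ Σ |c_n|^2 = π^2/3 + 9.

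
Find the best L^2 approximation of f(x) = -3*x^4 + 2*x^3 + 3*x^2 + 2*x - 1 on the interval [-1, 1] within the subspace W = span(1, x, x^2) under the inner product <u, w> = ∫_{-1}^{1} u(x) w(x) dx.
g(x) = 3*x^2/7 + 16*x/5 - 26/35

The best approximation g ∈ W is the orthogonal projection of f onto W. Writing g = a_0 + a_1 x + a_2 x^2, the coefficients solve the normal equations G · a = b where
  G_{ij} = <φ_i, φ_j> and b_i = <f, φ_i>, with φ_0 = 1, φ_1 = x, φ_2 = x^2.
G =
  [2, 0, 2/3]
  [0, 2/3, 0]
  [2/3, 0, 2/5],
b = (-6/5, 32/15, -34/105).
Solving gives a_0 = -26/35, a_1 = 16/5, a_2 = 3/7, so
  g(x) = 3*x^2/7 + 16*x/5 - 26/35.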